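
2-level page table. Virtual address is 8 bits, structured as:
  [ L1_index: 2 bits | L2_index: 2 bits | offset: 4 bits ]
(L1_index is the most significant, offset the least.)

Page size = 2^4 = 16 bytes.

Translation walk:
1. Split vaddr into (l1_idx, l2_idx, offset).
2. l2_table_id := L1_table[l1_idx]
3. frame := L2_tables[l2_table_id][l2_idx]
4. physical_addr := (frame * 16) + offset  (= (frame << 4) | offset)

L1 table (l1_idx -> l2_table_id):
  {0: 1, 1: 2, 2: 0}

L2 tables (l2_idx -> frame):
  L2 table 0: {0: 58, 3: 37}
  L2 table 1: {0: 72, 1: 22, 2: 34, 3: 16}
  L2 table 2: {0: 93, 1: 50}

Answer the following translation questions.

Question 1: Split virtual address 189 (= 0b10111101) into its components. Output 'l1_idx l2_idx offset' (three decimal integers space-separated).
vaddr = 189 = 0b10111101
  top 2 bits -> l1_idx = 2
  next 2 bits -> l2_idx = 3
  bottom 4 bits -> offset = 13

Answer: 2 3 13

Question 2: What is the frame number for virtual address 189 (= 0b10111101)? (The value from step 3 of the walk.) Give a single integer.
Answer: 37

Derivation:
vaddr = 189: l1_idx=2, l2_idx=3
L1[2] = 0; L2[0][3] = 37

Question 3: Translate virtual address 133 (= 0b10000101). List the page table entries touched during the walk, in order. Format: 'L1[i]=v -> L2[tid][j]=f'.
vaddr = 133 = 0b10000101
Split: l1_idx=2, l2_idx=0, offset=5

Answer: L1[2]=0 -> L2[0][0]=58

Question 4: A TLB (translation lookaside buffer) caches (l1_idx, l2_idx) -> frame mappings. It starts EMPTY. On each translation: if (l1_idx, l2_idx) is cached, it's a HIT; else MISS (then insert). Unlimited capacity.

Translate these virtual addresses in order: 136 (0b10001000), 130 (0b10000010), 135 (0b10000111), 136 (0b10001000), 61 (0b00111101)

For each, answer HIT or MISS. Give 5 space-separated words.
Answer: MISS HIT HIT HIT MISS

Derivation:
vaddr=136: (2,0) not in TLB -> MISS, insert
vaddr=130: (2,0) in TLB -> HIT
vaddr=135: (2,0) in TLB -> HIT
vaddr=136: (2,0) in TLB -> HIT
vaddr=61: (0,3) not in TLB -> MISS, insert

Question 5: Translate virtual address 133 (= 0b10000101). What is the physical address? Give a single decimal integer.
Answer: 933

Derivation:
vaddr = 133 = 0b10000101
Split: l1_idx=2, l2_idx=0, offset=5
L1[2] = 0
L2[0][0] = 58
paddr = 58 * 16 + 5 = 933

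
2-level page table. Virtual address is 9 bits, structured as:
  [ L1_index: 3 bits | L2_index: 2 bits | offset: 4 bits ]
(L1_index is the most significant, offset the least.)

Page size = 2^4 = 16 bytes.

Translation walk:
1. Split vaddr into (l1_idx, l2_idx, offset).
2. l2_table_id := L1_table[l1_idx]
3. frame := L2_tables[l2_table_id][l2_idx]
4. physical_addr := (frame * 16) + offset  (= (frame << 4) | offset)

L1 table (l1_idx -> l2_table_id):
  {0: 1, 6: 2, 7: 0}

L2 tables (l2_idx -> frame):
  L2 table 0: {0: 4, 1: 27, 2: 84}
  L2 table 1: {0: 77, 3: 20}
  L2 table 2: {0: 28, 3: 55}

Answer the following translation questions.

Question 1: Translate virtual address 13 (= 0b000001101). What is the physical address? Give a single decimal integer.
Answer: 1245

Derivation:
vaddr = 13 = 0b000001101
Split: l1_idx=0, l2_idx=0, offset=13
L1[0] = 1
L2[1][0] = 77
paddr = 77 * 16 + 13 = 1245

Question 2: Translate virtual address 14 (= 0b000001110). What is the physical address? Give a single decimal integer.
Answer: 1246

Derivation:
vaddr = 14 = 0b000001110
Split: l1_idx=0, l2_idx=0, offset=14
L1[0] = 1
L2[1][0] = 77
paddr = 77 * 16 + 14 = 1246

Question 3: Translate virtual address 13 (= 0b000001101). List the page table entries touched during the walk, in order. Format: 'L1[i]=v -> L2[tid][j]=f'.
vaddr = 13 = 0b000001101
Split: l1_idx=0, l2_idx=0, offset=13

Answer: L1[0]=1 -> L2[1][0]=77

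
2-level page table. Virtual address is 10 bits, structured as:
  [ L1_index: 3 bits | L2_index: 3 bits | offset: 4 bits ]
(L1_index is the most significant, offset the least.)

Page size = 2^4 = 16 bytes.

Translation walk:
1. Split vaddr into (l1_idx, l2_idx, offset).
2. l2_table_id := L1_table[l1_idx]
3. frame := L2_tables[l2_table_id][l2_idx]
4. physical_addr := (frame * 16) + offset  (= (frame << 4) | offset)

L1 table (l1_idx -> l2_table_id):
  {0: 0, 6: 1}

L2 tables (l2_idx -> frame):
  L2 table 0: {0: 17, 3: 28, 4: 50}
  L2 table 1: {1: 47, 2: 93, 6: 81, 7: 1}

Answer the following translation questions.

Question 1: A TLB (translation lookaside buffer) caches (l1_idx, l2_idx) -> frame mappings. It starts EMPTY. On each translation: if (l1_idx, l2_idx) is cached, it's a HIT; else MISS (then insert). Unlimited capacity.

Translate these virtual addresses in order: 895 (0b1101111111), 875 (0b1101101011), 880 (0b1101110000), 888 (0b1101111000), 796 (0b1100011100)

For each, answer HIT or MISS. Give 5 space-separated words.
Answer: MISS MISS HIT HIT MISS

Derivation:
vaddr=895: (6,7) not in TLB -> MISS, insert
vaddr=875: (6,6) not in TLB -> MISS, insert
vaddr=880: (6,7) in TLB -> HIT
vaddr=888: (6,7) in TLB -> HIT
vaddr=796: (6,1) not in TLB -> MISS, insert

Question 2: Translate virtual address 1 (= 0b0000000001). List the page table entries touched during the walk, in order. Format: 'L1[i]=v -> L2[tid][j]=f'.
Answer: L1[0]=0 -> L2[0][0]=17

Derivation:
vaddr = 1 = 0b0000000001
Split: l1_idx=0, l2_idx=0, offset=1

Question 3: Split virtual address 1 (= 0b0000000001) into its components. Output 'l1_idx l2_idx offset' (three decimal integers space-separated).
Answer: 0 0 1

Derivation:
vaddr = 1 = 0b0000000001
  top 3 bits -> l1_idx = 0
  next 3 bits -> l2_idx = 0
  bottom 4 bits -> offset = 1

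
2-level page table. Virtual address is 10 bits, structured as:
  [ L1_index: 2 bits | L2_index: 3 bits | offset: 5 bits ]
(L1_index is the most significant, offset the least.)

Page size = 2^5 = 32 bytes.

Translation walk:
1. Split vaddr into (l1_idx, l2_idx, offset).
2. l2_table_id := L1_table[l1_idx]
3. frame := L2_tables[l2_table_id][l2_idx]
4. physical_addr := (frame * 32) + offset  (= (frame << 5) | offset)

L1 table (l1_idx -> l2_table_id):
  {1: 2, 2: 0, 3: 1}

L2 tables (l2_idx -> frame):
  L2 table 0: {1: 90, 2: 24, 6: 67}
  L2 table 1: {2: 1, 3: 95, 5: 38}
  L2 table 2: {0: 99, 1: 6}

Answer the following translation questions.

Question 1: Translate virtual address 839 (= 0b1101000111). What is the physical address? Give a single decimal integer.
Answer: 39

Derivation:
vaddr = 839 = 0b1101000111
Split: l1_idx=3, l2_idx=2, offset=7
L1[3] = 1
L2[1][2] = 1
paddr = 1 * 32 + 7 = 39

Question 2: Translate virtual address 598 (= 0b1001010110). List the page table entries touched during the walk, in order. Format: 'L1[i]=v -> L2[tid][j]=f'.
vaddr = 598 = 0b1001010110
Split: l1_idx=2, l2_idx=2, offset=22

Answer: L1[2]=0 -> L2[0][2]=24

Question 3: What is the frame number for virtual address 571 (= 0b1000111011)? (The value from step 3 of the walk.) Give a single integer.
Answer: 90

Derivation:
vaddr = 571: l1_idx=2, l2_idx=1
L1[2] = 0; L2[0][1] = 90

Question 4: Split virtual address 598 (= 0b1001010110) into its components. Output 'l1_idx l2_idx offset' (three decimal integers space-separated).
Answer: 2 2 22

Derivation:
vaddr = 598 = 0b1001010110
  top 2 bits -> l1_idx = 2
  next 3 bits -> l2_idx = 2
  bottom 5 bits -> offset = 22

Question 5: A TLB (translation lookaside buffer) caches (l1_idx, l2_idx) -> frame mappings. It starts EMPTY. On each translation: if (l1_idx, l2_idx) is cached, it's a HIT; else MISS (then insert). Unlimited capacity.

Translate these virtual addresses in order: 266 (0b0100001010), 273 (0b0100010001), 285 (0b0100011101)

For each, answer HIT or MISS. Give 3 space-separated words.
Answer: MISS HIT HIT

Derivation:
vaddr=266: (1,0) not in TLB -> MISS, insert
vaddr=273: (1,0) in TLB -> HIT
vaddr=285: (1,0) in TLB -> HIT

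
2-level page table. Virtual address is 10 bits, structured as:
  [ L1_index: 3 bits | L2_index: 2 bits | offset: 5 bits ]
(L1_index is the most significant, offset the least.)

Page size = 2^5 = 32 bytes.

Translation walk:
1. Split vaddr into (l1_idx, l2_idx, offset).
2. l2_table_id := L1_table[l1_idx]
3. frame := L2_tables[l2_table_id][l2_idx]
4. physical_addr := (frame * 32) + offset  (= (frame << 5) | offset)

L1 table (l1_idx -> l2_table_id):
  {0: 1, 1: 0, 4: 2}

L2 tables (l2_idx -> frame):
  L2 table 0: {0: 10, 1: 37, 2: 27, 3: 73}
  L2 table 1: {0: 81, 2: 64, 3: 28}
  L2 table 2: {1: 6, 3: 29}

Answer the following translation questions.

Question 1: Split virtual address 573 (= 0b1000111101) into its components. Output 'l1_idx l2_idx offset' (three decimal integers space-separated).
Answer: 4 1 29

Derivation:
vaddr = 573 = 0b1000111101
  top 3 bits -> l1_idx = 4
  next 2 bits -> l2_idx = 1
  bottom 5 bits -> offset = 29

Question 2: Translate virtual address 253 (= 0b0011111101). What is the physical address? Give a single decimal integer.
Answer: 2365

Derivation:
vaddr = 253 = 0b0011111101
Split: l1_idx=1, l2_idx=3, offset=29
L1[1] = 0
L2[0][3] = 73
paddr = 73 * 32 + 29 = 2365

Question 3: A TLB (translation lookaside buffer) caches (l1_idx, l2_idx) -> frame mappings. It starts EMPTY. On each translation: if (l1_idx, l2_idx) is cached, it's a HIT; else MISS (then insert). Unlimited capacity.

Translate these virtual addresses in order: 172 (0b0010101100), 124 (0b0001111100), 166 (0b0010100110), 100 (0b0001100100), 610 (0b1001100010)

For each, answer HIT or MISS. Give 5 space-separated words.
vaddr=172: (1,1) not in TLB -> MISS, insert
vaddr=124: (0,3) not in TLB -> MISS, insert
vaddr=166: (1,1) in TLB -> HIT
vaddr=100: (0,3) in TLB -> HIT
vaddr=610: (4,3) not in TLB -> MISS, insert

Answer: MISS MISS HIT HIT MISS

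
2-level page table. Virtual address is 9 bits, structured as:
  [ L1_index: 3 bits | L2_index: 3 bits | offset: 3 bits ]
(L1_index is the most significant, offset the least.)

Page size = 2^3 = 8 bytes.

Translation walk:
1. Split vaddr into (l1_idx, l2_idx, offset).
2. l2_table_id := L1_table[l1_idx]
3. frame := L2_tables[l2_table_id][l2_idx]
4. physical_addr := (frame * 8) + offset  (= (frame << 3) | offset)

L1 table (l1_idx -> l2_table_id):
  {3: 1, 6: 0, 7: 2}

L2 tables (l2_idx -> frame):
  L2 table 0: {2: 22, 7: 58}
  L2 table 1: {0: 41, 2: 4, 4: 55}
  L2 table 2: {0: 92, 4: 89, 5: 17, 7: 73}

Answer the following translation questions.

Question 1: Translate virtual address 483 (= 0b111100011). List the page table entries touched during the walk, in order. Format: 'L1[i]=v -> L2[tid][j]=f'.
vaddr = 483 = 0b111100011
Split: l1_idx=7, l2_idx=4, offset=3

Answer: L1[7]=2 -> L2[2][4]=89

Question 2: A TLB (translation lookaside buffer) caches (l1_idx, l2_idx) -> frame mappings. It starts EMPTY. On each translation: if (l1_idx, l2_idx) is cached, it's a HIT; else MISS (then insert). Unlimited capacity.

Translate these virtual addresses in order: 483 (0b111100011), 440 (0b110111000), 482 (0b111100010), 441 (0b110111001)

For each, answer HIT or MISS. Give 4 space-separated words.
vaddr=483: (7,4) not in TLB -> MISS, insert
vaddr=440: (6,7) not in TLB -> MISS, insert
vaddr=482: (7,4) in TLB -> HIT
vaddr=441: (6,7) in TLB -> HIT

Answer: MISS MISS HIT HIT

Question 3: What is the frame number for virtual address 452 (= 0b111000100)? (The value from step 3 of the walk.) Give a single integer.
vaddr = 452: l1_idx=7, l2_idx=0
L1[7] = 2; L2[2][0] = 92

Answer: 92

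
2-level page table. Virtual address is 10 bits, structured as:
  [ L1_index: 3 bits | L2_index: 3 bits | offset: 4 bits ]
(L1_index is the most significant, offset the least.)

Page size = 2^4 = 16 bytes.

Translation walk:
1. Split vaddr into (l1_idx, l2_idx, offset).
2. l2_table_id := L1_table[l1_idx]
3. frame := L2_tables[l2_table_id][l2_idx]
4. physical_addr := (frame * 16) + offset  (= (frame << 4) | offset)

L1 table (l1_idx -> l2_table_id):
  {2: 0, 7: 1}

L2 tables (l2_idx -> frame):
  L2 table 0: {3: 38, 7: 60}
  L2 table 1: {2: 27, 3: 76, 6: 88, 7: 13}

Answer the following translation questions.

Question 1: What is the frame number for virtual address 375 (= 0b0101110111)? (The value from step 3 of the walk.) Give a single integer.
vaddr = 375: l1_idx=2, l2_idx=7
L1[2] = 0; L2[0][7] = 60

Answer: 60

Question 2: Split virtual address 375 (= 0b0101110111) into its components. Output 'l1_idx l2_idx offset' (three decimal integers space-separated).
vaddr = 375 = 0b0101110111
  top 3 bits -> l1_idx = 2
  next 3 bits -> l2_idx = 7
  bottom 4 bits -> offset = 7

Answer: 2 7 7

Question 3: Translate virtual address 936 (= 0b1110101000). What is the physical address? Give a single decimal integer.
vaddr = 936 = 0b1110101000
Split: l1_idx=7, l2_idx=2, offset=8
L1[7] = 1
L2[1][2] = 27
paddr = 27 * 16 + 8 = 440

Answer: 440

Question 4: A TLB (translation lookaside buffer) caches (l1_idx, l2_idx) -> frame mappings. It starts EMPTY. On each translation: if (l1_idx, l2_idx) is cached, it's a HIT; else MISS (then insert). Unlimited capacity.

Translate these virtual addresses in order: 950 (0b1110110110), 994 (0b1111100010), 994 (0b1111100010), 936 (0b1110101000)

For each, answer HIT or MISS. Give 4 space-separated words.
vaddr=950: (7,3) not in TLB -> MISS, insert
vaddr=994: (7,6) not in TLB -> MISS, insert
vaddr=994: (7,6) in TLB -> HIT
vaddr=936: (7,2) not in TLB -> MISS, insert

Answer: MISS MISS HIT MISS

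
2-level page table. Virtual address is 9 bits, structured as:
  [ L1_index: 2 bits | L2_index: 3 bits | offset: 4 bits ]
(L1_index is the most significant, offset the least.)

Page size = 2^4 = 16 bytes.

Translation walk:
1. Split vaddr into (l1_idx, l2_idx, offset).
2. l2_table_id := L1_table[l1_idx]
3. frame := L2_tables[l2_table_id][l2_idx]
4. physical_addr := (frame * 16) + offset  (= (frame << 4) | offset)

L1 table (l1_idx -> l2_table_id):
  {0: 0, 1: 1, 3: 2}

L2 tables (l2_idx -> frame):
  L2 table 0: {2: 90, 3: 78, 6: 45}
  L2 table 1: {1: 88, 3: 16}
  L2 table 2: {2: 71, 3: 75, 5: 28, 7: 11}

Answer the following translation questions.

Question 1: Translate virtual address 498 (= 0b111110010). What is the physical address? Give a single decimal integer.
vaddr = 498 = 0b111110010
Split: l1_idx=3, l2_idx=7, offset=2
L1[3] = 2
L2[2][7] = 11
paddr = 11 * 16 + 2 = 178

Answer: 178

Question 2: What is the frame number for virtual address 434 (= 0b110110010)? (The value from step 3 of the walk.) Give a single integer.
vaddr = 434: l1_idx=3, l2_idx=3
L1[3] = 2; L2[2][3] = 75

Answer: 75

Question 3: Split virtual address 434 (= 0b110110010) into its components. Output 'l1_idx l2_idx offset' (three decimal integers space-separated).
vaddr = 434 = 0b110110010
  top 2 bits -> l1_idx = 3
  next 3 bits -> l2_idx = 3
  bottom 4 bits -> offset = 2

Answer: 3 3 2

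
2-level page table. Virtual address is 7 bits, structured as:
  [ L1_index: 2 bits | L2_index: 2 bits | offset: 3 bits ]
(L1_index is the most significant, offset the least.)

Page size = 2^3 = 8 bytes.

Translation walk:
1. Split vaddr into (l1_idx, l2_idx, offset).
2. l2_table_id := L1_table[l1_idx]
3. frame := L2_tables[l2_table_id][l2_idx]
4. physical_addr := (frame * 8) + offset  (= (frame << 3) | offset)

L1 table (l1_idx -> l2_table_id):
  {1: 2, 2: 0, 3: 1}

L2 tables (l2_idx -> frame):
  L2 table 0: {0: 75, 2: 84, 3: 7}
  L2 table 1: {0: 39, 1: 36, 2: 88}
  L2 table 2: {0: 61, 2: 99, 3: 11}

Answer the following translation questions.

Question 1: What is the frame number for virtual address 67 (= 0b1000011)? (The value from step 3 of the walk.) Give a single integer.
Answer: 75

Derivation:
vaddr = 67: l1_idx=2, l2_idx=0
L1[2] = 0; L2[0][0] = 75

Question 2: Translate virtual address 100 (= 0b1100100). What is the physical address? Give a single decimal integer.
vaddr = 100 = 0b1100100
Split: l1_idx=3, l2_idx=0, offset=4
L1[3] = 1
L2[1][0] = 39
paddr = 39 * 8 + 4 = 316

Answer: 316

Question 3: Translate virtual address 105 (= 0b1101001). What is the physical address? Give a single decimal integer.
Answer: 289

Derivation:
vaddr = 105 = 0b1101001
Split: l1_idx=3, l2_idx=1, offset=1
L1[3] = 1
L2[1][1] = 36
paddr = 36 * 8 + 1 = 289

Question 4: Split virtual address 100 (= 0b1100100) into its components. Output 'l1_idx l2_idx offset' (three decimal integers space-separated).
vaddr = 100 = 0b1100100
  top 2 bits -> l1_idx = 3
  next 2 bits -> l2_idx = 0
  bottom 3 bits -> offset = 4

Answer: 3 0 4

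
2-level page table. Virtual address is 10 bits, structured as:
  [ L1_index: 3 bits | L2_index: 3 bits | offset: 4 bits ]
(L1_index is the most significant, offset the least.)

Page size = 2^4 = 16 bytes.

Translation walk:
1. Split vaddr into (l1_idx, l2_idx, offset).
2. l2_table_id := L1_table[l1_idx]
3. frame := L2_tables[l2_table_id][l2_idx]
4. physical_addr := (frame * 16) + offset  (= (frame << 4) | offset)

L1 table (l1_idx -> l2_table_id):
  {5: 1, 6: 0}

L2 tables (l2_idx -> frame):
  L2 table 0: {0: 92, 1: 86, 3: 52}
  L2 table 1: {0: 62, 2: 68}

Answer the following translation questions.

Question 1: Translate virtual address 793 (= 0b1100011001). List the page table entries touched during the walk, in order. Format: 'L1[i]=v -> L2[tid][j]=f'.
vaddr = 793 = 0b1100011001
Split: l1_idx=6, l2_idx=1, offset=9

Answer: L1[6]=0 -> L2[0][1]=86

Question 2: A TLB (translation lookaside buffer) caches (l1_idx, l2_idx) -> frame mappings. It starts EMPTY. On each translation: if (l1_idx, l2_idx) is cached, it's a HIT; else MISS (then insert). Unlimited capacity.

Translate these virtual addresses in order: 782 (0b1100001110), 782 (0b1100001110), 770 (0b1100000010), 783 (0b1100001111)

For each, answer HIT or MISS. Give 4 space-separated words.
vaddr=782: (6,0) not in TLB -> MISS, insert
vaddr=782: (6,0) in TLB -> HIT
vaddr=770: (6,0) in TLB -> HIT
vaddr=783: (6,0) in TLB -> HIT

Answer: MISS HIT HIT HIT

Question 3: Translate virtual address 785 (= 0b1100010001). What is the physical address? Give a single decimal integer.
vaddr = 785 = 0b1100010001
Split: l1_idx=6, l2_idx=1, offset=1
L1[6] = 0
L2[0][1] = 86
paddr = 86 * 16 + 1 = 1377

Answer: 1377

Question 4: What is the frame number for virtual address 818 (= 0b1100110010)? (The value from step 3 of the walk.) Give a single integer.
Answer: 52

Derivation:
vaddr = 818: l1_idx=6, l2_idx=3
L1[6] = 0; L2[0][3] = 52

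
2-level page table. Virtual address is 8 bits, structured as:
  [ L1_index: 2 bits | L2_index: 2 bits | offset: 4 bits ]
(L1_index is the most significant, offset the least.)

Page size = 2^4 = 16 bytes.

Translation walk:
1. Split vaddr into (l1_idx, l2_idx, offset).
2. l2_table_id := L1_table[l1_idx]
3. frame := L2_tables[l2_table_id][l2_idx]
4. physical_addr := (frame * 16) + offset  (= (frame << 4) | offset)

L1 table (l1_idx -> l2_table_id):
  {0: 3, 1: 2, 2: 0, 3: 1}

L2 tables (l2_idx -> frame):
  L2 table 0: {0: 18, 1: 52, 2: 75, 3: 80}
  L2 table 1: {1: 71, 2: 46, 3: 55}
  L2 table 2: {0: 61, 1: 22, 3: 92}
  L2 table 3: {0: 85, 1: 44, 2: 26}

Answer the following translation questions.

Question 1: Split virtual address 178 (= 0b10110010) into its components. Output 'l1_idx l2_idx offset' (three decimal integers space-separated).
Answer: 2 3 2

Derivation:
vaddr = 178 = 0b10110010
  top 2 bits -> l1_idx = 2
  next 2 bits -> l2_idx = 3
  bottom 4 bits -> offset = 2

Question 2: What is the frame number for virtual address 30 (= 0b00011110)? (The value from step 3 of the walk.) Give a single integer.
Answer: 44

Derivation:
vaddr = 30: l1_idx=0, l2_idx=1
L1[0] = 3; L2[3][1] = 44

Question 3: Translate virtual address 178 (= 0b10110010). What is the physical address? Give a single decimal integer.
vaddr = 178 = 0b10110010
Split: l1_idx=2, l2_idx=3, offset=2
L1[2] = 0
L2[0][3] = 80
paddr = 80 * 16 + 2 = 1282

Answer: 1282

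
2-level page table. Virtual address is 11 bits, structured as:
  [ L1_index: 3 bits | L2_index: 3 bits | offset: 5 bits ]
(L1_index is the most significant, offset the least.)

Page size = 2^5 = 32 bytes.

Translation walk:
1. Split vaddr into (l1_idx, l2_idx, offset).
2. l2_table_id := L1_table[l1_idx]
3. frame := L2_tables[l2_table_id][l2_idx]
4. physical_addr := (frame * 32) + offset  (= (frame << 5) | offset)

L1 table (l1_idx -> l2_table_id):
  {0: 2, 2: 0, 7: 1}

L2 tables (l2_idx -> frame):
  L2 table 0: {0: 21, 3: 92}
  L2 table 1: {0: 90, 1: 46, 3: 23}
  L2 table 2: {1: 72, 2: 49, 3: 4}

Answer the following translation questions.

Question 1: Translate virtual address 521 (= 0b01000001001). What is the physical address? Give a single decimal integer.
vaddr = 521 = 0b01000001001
Split: l1_idx=2, l2_idx=0, offset=9
L1[2] = 0
L2[0][0] = 21
paddr = 21 * 32 + 9 = 681

Answer: 681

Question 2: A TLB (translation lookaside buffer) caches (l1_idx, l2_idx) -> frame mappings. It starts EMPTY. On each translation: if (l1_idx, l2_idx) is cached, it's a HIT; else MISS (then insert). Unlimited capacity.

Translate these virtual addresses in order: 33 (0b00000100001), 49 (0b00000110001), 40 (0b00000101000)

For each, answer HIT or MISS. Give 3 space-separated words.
vaddr=33: (0,1) not in TLB -> MISS, insert
vaddr=49: (0,1) in TLB -> HIT
vaddr=40: (0,1) in TLB -> HIT

Answer: MISS HIT HIT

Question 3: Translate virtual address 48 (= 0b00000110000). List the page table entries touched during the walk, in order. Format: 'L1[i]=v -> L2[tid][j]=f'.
vaddr = 48 = 0b00000110000
Split: l1_idx=0, l2_idx=1, offset=16

Answer: L1[0]=2 -> L2[2][1]=72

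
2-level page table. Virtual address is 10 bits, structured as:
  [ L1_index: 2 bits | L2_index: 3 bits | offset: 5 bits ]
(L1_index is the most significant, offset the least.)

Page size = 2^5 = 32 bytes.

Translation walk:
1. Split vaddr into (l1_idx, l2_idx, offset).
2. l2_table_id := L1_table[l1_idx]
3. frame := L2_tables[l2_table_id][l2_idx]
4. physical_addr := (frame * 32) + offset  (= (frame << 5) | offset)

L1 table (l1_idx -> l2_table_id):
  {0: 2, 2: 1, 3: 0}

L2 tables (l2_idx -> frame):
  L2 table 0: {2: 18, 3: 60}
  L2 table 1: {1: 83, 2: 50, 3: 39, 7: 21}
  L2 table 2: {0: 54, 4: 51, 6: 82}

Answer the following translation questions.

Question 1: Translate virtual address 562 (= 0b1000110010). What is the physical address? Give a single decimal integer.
vaddr = 562 = 0b1000110010
Split: l1_idx=2, l2_idx=1, offset=18
L1[2] = 1
L2[1][1] = 83
paddr = 83 * 32 + 18 = 2674

Answer: 2674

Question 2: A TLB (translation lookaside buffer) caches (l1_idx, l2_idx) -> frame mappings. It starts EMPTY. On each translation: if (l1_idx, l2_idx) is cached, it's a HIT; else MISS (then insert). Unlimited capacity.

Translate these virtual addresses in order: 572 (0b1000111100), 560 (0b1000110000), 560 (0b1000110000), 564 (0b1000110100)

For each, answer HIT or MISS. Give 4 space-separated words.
Answer: MISS HIT HIT HIT

Derivation:
vaddr=572: (2,1) not in TLB -> MISS, insert
vaddr=560: (2,1) in TLB -> HIT
vaddr=560: (2,1) in TLB -> HIT
vaddr=564: (2,1) in TLB -> HIT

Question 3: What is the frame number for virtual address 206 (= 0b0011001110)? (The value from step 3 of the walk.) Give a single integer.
vaddr = 206: l1_idx=0, l2_idx=6
L1[0] = 2; L2[2][6] = 82

Answer: 82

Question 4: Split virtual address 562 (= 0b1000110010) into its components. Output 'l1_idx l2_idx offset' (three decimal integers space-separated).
vaddr = 562 = 0b1000110010
  top 2 bits -> l1_idx = 2
  next 3 bits -> l2_idx = 1
  bottom 5 bits -> offset = 18

Answer: 2 1 18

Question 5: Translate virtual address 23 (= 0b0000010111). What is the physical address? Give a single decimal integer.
Answer: 1751

Derivation:
vaddr = 23 = 0b0000010111
Split: l1_idx=0, l2_idx=0, offset=23
L1[0] = 2
L2[2][0] = 54
paddr = 54 * 32 + 23 = 1751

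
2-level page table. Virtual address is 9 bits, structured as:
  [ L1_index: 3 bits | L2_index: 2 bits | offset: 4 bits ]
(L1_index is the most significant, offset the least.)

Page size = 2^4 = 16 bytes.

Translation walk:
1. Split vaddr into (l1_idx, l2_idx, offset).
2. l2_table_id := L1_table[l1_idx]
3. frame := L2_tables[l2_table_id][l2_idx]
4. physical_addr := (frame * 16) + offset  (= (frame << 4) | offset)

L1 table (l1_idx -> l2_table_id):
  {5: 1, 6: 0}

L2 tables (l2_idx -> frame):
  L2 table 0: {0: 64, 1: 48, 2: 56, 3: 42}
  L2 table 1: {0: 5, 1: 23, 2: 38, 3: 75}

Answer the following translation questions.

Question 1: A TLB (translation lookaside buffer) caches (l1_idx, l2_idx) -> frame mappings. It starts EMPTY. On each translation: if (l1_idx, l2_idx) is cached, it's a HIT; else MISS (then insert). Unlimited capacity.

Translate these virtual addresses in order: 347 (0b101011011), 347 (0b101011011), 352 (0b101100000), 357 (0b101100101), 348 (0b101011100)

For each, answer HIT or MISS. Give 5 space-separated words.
vaddr=347: (5,1) not in TLB -> MISS, insert
vaddr=347: (5,1) in TLB -> HIT
vaddr=352: (5,2) not in TLB -> MISS, insert
vaddr=357: (5,2) in TLB -> HIT
vaddr=348: (5,1) in TLB -> HIT

Answer: MISS HIT MISS HIT HIT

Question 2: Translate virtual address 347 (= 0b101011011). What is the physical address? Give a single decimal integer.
vaddr = 347 = 0b101011011
Split: l1_idx=5, l2_idx=1, offset=11
L1[5] = 1
L2[1][1] = 23
paddr = 23 * 16 + 11 = 379

Answer: 379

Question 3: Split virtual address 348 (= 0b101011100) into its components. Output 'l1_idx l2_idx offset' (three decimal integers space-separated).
Answer: 5 1 12

Derivation:
vaddr = 348 = 0b101011100
  top 3 bits -> l1_idx = 5
  next 2 bits -> l2_idx = 1
  bottom 4 bits -> offset = 12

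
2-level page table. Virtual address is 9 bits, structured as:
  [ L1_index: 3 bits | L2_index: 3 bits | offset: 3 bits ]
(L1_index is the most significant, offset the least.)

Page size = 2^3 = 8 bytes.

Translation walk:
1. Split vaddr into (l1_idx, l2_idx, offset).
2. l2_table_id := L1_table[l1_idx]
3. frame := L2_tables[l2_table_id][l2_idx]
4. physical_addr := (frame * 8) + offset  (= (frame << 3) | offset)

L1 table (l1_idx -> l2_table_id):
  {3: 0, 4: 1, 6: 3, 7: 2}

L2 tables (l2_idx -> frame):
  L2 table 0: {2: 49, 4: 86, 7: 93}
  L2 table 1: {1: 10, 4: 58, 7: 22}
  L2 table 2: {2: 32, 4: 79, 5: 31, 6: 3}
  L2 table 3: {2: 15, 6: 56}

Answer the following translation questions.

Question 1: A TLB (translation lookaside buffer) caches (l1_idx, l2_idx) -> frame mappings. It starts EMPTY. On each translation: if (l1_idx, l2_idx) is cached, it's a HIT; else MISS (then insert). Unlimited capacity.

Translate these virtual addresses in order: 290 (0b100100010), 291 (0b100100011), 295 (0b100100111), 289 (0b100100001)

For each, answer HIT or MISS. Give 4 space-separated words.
Answer: MISS HIT HIT HIT

Derivation:
vaddr=290: (4,4) not in TLB -> MISS, insert
vaddr=291: (4,4) in TLB -> HIT
vaddr=295: (4,4) in TLB -> HIT
vaddr=289: (4,4) in TLB -> HIT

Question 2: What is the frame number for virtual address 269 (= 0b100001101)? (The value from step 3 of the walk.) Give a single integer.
Answer: 10

Derivation:
vaddr = 269: l1_idx=4, l2_idx=1
L1[4] = 1; L2[1][1] = 10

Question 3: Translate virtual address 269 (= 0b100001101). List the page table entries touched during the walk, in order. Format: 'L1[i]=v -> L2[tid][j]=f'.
vaddr = 269 = 0b100001101
Split: l1_idx=4, l2_idx=1, offset=5

Answer: L1[4]=1 -> L2[1][1]=10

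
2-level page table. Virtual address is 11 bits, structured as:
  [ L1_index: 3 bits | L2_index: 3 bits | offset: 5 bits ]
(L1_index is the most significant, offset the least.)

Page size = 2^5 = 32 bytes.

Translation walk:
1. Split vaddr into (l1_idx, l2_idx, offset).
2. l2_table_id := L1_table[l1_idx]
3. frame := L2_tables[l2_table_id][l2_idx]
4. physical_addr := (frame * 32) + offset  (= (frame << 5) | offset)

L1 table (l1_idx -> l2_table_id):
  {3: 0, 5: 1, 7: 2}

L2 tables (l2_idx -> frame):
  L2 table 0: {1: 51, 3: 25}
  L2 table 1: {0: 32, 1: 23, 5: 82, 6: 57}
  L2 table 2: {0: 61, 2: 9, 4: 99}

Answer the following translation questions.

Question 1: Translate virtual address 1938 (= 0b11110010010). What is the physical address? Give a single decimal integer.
Answer: 3186

Derivation:
vaddr = 1938 = 0b11110010010
Split: l1_idx=7, l2_idx=4, offset=18
L1[7] = 2
L2[2][4] = 99
paddr = 99 * 32 + 18 = 3186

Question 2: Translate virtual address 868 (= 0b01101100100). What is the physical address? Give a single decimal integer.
Answer: 804

Derivation:
vaddr = 868 = 0b01101100100
Split: l1_idx=3, l2_idx=3, offset=4
L1[3] = 0
L2[0][3] = 25
paddr = 25 * 32 + 4 = 804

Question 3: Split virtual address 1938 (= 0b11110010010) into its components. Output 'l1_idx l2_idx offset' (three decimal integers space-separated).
Answer: 7 4 18

Derivation:
vaddr = 1938 = 0b11110010010
  top 3 bits -> l1_idx = 7
  next 3 bits -> l2_idx = 4
  bottom 5 bits -> offset = 18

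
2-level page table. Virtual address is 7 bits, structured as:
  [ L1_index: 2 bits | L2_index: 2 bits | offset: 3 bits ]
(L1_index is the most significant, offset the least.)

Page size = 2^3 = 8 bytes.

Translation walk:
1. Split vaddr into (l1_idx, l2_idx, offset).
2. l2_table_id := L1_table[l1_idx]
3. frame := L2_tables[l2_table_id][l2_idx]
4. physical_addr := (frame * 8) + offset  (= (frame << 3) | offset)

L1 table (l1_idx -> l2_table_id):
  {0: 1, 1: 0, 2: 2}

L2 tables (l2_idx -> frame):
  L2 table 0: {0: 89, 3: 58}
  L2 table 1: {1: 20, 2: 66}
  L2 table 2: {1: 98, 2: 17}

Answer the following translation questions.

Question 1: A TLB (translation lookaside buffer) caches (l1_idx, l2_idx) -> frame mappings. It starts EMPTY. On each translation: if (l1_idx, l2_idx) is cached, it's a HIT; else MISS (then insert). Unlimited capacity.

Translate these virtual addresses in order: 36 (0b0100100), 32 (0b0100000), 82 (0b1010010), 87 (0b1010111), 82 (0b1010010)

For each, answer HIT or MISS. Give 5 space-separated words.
vaddr=36: (1,0) not in TLB -> MISS, insert
vaddr=32: (1,0) in TLB -> HIT
vaddr=82: (2,2) not in TLB -> MISS, insert
vaddr=87: (2,2) in TLB -> HIT
vaddr=82: (2,2) in TLB -> HIT

Answer: MISS HIT MISS HIT HIT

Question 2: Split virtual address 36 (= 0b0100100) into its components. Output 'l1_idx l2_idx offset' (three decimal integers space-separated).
vaddr = 36 = 0b0100100
  top 2 bits -> l1_idx = 1
  next 2 bits -> l2_idx = 0
  bottom 3 bits -> offset = 4

Answer: 1 0 4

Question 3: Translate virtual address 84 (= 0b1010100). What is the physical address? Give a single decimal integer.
vaddr = 84 = 0b1010100
Split: l1_idx=2, l2_idx=2, offset=4
L1[2] = 2
L2[2][2] = 17
paddr = 17 * 8 + 4 = 140

Answer: 140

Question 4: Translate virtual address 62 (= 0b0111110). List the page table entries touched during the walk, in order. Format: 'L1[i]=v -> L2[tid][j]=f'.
Answer: L1[1]=0 -> L2[0][3]=58

Derivation:
vaddr = 62 = 0b0111110
Split: l1_idx=1, l2_idx=3, offset=6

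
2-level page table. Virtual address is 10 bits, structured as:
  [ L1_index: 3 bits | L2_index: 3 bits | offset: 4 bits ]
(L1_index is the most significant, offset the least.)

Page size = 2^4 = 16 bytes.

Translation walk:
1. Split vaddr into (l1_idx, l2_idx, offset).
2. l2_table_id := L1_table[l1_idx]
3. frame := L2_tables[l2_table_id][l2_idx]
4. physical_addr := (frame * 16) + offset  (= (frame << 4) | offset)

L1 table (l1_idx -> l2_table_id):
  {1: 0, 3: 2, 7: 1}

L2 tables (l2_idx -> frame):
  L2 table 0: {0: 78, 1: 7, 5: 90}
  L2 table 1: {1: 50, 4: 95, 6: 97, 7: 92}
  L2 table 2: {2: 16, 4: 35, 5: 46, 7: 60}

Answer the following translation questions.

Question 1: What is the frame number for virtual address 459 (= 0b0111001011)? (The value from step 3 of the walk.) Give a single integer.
vaddr = 459: l1_idx=3, l2_idx=4
L1[3] = 2; L2[2][4] = 35

Answer: 35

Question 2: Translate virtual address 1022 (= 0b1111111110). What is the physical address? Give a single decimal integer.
Answer: 1486

Derivation:
vaddr = 1022 = 0b1111111110
Split: l1_idx=7, l2_idx=7, offset=14
L1[7] = 1
L2[1][7] = 92
paddr = 92 * 16 + 14 = 1486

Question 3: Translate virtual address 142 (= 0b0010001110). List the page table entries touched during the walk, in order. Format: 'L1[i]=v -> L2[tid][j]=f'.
Answer: L1[1]=0 -> L2[0][0]=78

Derivation:
vaddr = 142 = 0b0010001110
Split: l1_idx=1, l2_idx=0, offset=14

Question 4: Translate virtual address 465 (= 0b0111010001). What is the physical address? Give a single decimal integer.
vaddr = 465 = 0b0111010001
Split: l1_idx=3, l2_idx=5, offset=1
L1[3] = 2
L2[2][5] = 46
paddr = 46 * 16 + 1 = 737

Answer: 737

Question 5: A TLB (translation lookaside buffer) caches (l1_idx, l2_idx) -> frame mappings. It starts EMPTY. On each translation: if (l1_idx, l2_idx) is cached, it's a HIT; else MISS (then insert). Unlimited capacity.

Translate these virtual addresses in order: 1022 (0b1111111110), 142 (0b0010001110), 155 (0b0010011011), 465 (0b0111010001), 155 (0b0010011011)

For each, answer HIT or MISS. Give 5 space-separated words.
Answer: MISS MISS MISS MISS HIT

Derivation:
vaddr=1022: (7,7) not in TLB -> MISS, insert
vaddr=142: (1,0) not in TLB -> MISS, insert
vaddr=155: (1,1) not in TLB -> MISS, insert
vaddr=465: (3,5) not in TLB -> MISS, insert
vaddr=155: (1,1) in TLB -> HIT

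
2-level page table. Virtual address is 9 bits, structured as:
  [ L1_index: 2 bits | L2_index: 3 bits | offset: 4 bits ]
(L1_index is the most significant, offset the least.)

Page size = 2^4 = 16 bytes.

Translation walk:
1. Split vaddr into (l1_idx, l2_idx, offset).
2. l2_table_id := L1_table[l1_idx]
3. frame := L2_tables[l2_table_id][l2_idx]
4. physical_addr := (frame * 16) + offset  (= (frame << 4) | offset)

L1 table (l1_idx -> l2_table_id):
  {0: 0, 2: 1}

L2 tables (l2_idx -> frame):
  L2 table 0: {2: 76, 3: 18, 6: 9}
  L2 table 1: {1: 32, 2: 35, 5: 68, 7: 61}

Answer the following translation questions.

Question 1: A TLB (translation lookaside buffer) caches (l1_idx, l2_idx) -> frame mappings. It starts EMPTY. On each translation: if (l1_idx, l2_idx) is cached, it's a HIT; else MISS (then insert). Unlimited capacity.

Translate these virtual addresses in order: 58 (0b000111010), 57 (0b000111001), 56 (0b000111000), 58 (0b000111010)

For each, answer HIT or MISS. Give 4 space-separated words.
vaddr=58: (0,3) not in TLB -> MISS, insert
vaddr=57: (0,3) in TLB -> HIT
vaddr=56: (0,3) in TLB -> HIT
vaddr=58: (0,3) in TLB -> HIT

Answer: MISS HIT HIT HIT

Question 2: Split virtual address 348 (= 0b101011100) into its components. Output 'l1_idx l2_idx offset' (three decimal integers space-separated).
vaddr = 348 = 0b101011100
  top 2 bits -> l1_idx = 2
  next 3 bits -> l2_idx = 5
  bottom 4 bits -> offset = 12

Answer: 2 5 12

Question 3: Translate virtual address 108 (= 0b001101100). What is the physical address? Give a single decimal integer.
vaddr = 108 = 0b001101100
Split: l1_idx=0, l2_idx=6, offset=12
L1[0] = 0
L2[0][6] = 9
paddr = 9 * 16 + 12 = 156

Answer: 156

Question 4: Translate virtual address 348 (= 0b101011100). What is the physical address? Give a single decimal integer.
Answer: 1100

Derivation:
vaddr = 348 = 0b101011100
Split: l1_idx=2, l2_idx=5, offset=12
L1[2] = 1
L2[1][5] = 68
paddr = 68 * 16 + 12 = 1100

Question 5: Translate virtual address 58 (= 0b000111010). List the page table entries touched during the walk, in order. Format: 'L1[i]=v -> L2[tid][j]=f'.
vaddr = 58 = 0b000111010
Split: l1_idx=0, l2_idx=3, offset=10

Answer: L1[0]=0 -> L2[0][3]=18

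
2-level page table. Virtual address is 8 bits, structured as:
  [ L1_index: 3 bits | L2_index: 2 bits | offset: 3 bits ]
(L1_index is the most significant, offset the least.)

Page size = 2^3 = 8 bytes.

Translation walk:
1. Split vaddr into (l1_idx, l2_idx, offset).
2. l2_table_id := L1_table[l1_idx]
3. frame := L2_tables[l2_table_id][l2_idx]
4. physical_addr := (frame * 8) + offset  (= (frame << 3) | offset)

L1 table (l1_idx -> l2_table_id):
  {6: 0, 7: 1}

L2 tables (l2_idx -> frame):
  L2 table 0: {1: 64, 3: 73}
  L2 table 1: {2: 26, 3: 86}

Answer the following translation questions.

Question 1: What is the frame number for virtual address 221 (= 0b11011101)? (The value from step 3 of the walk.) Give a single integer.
vaddr = 221: l1_idx=6, l2_idx=3
L1[6] = 0; L2[0][3] = 73

Answer: 73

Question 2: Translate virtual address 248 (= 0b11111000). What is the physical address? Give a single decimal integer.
Answer: 688

Derivation:
vaddr = 248 = 0b11111000
Split: l1_idx=7, l2_idx=3, offset=0
L1[7] = 1
L2[1][3] = 86
paddr = 86 * 8 + 0 = 688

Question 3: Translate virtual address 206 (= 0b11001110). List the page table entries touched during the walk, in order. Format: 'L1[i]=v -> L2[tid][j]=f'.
vaddr = 206 = 0b11001110
Split: l1_idx=6, l2_idx=1, offset=6

Answer: L1[6]=0 -> L2[0][1]=64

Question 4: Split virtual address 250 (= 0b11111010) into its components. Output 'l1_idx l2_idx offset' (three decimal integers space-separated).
Answer: 7 3 2

Derivation:
vaddr = 250 = 0b11111010
  top 3 bits -> l1_idx = 7
  next 2 bits -> l2_idx = 3
  bottom 3 bits -> offset = 2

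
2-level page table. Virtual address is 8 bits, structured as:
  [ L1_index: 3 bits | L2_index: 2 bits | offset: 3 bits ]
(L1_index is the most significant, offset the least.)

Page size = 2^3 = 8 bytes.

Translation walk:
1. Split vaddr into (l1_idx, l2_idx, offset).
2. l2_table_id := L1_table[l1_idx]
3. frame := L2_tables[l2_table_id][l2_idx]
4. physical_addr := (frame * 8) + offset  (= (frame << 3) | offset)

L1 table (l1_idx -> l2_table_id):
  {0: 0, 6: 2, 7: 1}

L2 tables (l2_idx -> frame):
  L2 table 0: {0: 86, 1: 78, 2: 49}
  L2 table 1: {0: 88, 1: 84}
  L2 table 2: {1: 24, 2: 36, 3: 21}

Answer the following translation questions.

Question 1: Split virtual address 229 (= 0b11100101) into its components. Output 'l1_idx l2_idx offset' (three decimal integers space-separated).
Answer: 7 0 5

Derivation:
vaddr = 229 = 0b11100101
  top 3 bits -> l1_idx = 7
  next 2 bits -> l2_idx = 0
  bottom 3 bits -> offset = 5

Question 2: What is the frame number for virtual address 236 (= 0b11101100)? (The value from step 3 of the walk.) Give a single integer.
Answer: 84

Derivation:
vaddr = 236: l1_idx=7, l2_idx=1
L1[7] = 1; L2[1][1] = 84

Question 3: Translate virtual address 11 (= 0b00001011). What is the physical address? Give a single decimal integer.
Answer: 627

Derivation:
vaddr = 11 = 0b00001011
Split: l1_idx=0, l2_idx=1, offset=3
L1[0] = 0
L2[0][1] = 78
paddr = 78 * 8 + 3 = 627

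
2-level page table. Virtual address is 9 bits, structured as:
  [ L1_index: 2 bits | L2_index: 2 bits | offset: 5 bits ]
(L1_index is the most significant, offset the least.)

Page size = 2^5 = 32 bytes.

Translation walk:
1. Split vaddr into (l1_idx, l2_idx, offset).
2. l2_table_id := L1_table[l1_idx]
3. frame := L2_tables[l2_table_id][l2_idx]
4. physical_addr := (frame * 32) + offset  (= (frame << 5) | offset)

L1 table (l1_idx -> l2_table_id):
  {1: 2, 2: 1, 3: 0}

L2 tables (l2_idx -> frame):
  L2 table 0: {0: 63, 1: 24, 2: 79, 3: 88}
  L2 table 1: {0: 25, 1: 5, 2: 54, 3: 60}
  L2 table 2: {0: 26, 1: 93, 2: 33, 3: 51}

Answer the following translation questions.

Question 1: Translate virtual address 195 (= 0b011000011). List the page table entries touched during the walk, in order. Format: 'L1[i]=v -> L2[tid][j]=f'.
vaddr = 195 = 0b011000011
Split: l1_idx=1, l2_idx=2, offset=3

Answer: L1[1]=2 -> L2[2][2]=33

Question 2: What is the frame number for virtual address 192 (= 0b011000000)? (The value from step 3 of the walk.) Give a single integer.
vaddr = 192: l1_idx=1, l2_idx=2
L1[1] = 2; L2[2][2] = 33

Answer: 33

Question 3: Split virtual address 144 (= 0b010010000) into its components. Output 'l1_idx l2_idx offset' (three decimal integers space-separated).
vaddr = 144 = 0b010010000
  top 2 bits -> l1_idx = 1
  next 2 bits -> l2_idx = 0
  bottom 5 bits -> offset = 16

Answer: 1 0 16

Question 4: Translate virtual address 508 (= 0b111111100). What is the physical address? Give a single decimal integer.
Answer: 2844

Derivation:
vaddr = 508 = 0b111111100
Split: l1_idx=3, l2_idx=3, offset=28
L1[3] = 0
L2[0][3] = 88
paddr = 88 * 32 + 28 = 2844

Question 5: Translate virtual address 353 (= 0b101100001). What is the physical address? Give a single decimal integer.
vaddr = 353 = 0b101100001
Split: l1_idx=2, l2_idx=3, offset=1
L1[2] = 1
L2[1][3] = 60
paddr = 60 * 32 + 1 = 1921

Answer: 1921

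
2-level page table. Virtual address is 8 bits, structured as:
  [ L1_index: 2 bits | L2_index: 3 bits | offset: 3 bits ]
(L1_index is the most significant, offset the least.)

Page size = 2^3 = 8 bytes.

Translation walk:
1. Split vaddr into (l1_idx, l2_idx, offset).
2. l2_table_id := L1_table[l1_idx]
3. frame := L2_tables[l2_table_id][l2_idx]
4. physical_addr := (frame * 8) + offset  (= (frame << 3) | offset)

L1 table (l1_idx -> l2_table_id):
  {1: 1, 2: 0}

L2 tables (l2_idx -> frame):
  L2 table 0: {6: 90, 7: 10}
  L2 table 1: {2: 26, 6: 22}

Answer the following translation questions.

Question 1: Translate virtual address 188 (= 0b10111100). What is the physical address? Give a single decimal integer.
vaddr = 188 = 0b10111100
Split: l1_idx=2, l2_idx=7, offset=4
L1[2] = 0
L2[0][7] = 10
paddr = 10 * 8 + 4 = 84

Answer: 84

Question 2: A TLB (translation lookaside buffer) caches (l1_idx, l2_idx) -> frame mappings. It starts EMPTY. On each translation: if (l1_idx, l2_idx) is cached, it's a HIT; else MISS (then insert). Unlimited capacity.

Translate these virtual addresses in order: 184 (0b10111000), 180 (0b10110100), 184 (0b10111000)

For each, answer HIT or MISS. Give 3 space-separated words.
Answer: MISS MISS HIT

Derivation:
vaddr=184: (2,7) not in TLB -> MISS, insert
vaddr=180: (2,6) not in TLB -> MISS, insert
vaddr=184: (2,7) in TLB -> HIT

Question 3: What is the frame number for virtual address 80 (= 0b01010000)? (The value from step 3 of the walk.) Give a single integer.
Answer: 26

Derivation:
vaddr = 80: l1_idx=1, l2_idx=2
L1[1] = 1; L2[1][2] = 26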